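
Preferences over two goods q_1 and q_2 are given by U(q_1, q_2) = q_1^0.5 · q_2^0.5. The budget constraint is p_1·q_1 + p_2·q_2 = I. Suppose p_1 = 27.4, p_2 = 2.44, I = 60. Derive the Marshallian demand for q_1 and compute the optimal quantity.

The MRS is q_2/q_1. Set MRS = p_1/p_2.
Rearranging, p_2·q_2 = p_1·q_1. Substituting into the budget gives p_1·q_1·(1 + 1) = I.
Demand: q_1*(p_1,p_2,I) = 0.5·I/p_1 and q_2* = 0.5·I/p_2.
At p_1=27.4, p_2=2.44, I=60: q_1* = 0.5·60/27.4 = 1.0949.

q_1* = 1.0949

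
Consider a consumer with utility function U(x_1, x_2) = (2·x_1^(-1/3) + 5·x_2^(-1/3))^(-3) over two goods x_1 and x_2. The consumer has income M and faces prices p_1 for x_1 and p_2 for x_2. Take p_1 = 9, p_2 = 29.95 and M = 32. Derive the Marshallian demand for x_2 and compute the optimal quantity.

MU_x_1 ∝ 2·x_1^(-4/3), MU_x_2 ∝ 5·x_2^(-4/3), so MRS = (2/5)·(x_2/x_1)^(4/3) = p_1/p_2.
Hence x_2/x_1 = ((5/2)·p_1/p_2)^(1/(4/3)), i.e. raised to the 0.75 power.
With the ratio pinned down, the budget gives x_1* = M/(p_1 + p_2·(x_2/x_1)) and x_2* = (x_2/x_1)·x_1*.
Numerically x_2/x_1 = 0.806936, so x_1* = 32/(9 + 29.95·0.806936) = 0.9648 and x_2* = 0.806936·0.9648 = 0.7785.

x_2* = 0.7785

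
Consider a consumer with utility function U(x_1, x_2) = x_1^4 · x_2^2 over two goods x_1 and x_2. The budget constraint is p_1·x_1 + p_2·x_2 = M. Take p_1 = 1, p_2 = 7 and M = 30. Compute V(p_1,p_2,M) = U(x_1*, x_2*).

V = 326530.6122

Tangency: MRS = 2·x_2/x_1 = p_1/p_2.
Rearranging, p_2·x_2 = (1/2)·p_1·x_1. Substituting into the budget gives p_1·x_1·(1 + (1/2)) = M.
Demand: x_1*(p_1,p_2,M) = 2/3·M/p_1 and x_2* = 1/3·M/p_2.
At p_1=1, p_2=7, M=30: x_1* = 2/3·30/1 = 20, x_2* = 1.4286.
Utility at the optimum: U(20, 1.4286) = 326530.6122.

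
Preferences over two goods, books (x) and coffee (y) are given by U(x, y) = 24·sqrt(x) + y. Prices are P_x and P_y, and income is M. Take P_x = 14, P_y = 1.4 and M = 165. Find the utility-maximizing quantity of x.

Set MRS = P_x/P_y: 12·x^(−1/2) = P_x/P_y.
Solve: √x = 12·P_y/P_x, so x*(P_x,P_y) = (12·P_y/P_x)², and y* = (M − P_x·x*)/P_y.
Plugging in: x* = (12·1.4/14)² = 1.44.

x* = 1.44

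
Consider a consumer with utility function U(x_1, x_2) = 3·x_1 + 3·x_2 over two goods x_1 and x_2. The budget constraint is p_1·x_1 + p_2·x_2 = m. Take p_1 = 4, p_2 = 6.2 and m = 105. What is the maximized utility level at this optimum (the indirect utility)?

V = 78.75

Perfect substitutes: compare marginal utility per dollar. 3/p_1 vs 3/p_2 → 0.75 vs 0.4839.
x_1 gives more utility per dollar, so spend all income on x_1: x_1* = m/p_1, x_2* = 0.
Numerically: x_1* = 26.25, x_2* = 0.
Utility at the optimum: U(26.25, 0) = 78.75.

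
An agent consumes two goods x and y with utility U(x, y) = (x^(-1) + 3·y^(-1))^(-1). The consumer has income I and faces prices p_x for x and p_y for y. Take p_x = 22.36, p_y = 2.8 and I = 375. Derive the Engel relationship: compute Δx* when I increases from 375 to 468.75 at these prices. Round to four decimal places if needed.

MRS = MU_x/MU_y = (1/3)·(y/x)^(2). Set equal to p_x/p_y.
Solve for the ratio: y/x = [3·p_x/p_y]^(0.5).
With the ratio pinned down, the budget gives x* = I/(p_x + p_y·(y/x)) and y* = (y/x)·x*.
Numerically y/x = 4.894603, so x* = 375/(22.36 + 2.8·4.894603) = 10.3979.
At I' = 468.75: x* = 12.9974. Change: 12.9974 − 10.3979 = 2.5995.

Δx* = 2.5995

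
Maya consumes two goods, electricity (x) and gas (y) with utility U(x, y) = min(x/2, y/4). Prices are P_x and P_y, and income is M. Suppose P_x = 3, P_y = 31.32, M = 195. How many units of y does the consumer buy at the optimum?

Leontief preferences: the optimum is at the kink where x/2 = y/4, i.e. y = 2·x.
Budget: P_x·x + P_y·2·x = M, so (2·P_x + 4·P_y)·x = 2·M.
Demand: x*(P_x,P_y,M) = 2·M/(2·P_x + 4·P_y), y* = 4·M/(2·P_x + 4·P_y).
Here 2·3 + 4·31.32 = 131.28, giving y* = 5.9415.

y* = 5.9415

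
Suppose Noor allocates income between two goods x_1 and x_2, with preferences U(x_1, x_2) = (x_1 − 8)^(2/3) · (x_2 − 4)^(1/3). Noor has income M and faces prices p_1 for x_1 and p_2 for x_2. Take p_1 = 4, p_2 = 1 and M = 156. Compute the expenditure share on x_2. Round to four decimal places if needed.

MRS = 2·(x_2−4)/(x_1−8). Tangency with p_1/p_2 gives x_2−4 = (1/2)·(p_1/p_2)·(x_1−8).
Substituting into the budget: x_1* = 8 + 2/3·(M − 8·p_1 − 4·p_2)/p_1, and x_2* = 4 + 1/3·(…)/p_2.
Discretionary income = 156 − 8·4 − 4·1 = 120; x_1* = 8 + 2/3·120/4 = 28; x_2* = 4 + 1/3·120/1 = 44.
Expenditure on x_2: 1·44 = 44; share = 0.2821.

share on x_2 = 0.2821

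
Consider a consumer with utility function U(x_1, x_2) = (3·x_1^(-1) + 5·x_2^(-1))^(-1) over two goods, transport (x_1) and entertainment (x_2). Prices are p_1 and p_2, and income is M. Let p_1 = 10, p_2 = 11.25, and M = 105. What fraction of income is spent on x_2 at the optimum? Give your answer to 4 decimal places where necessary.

MRS = MU_x_1/MU_x_2 = (3/5)·(x_2/x_1)^(2). Set equal to p_1/p_2.
Solve for the ratio: x_2/x_1 = [(5/3)·p_1/p_2]^(0.5).
With the ratio pinned down, the budget gives x_1* = M/(p_1 + p_2·(x_2/x_1)) and x_2* = (x_2/x_1)·x_1*.
Numerically x_2/x_1 = 1.217161, so x_1* = 105/(10 + 11.25·1.217161) = 4.4317 and x_2* = 1.217161·4.4317 = 5.3941.
Expenditure on x_2: 11.25·5.3941 = 60.6832; share = 0.5779.

share on x_2 = 0.5779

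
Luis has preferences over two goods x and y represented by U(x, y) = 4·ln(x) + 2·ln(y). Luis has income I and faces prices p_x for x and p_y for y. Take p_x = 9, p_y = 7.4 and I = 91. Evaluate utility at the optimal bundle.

The MRS is 2·y/x. Set MRS = p_x/p_y.
Rearranging, p_y·y = (1/2)·p_x·x. Substituting into the budget gives p_x·x·(1 + (1/2)) = I.
Demand: x*(p_x,p_y,I) = 2/3·I/p_x and y* = 1/3·I/p_y.
At p_x=9, p_y=7.4, I=91: x* = 2/3·91/9 = 6.7407, y* = 4.0991.
Utility at the optimum: U(6.7407, 4.0991) = 10.4542.

V = 10.4542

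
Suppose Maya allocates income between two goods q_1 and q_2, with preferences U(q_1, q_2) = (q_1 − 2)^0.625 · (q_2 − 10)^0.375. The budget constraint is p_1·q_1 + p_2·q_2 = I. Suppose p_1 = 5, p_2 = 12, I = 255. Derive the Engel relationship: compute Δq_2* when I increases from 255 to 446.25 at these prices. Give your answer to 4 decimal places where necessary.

Δq_2* = 5.9766

This is Cobb-Douglas in (q_1−2, q_2−10): tangency gives 0.625·p_2·(q_2−10) = 0.375·p_1·(q_1−2).
After buying the subsistence bundle (2, 10), a share 0.625 of the remaining income goes to q_1: q_1* = 2 + 0.625·(I − 2p_1 − 10p_2)/p_1.
Discretionary income = 255 − 2·5 − 10·12 = 125; q_2* = 10 + 0.375·125/12 = 13.9062.
At I' = 446.25: q_2* = 19.8828. Change: 19.8828 − 13.9062 = 5.9766.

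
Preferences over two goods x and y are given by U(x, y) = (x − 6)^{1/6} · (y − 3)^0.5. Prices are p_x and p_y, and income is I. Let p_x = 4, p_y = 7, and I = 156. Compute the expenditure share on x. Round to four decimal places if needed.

This is Cobb-Douglas in (x−6, y−3): tangency gives 1/6·p_y·(y−3) = 0.5·p_x·(x−6).
After buying the subsistence bundle (6, 3), a share 0.25 of the remaining income goes to x: x* = 6 + 0.25·(I − 6p_x − 3p_y)/p_x.
Discretionary income = 156 − 6·4 − 3·7 = 111; x* = 6 + 0.25·111/4 = 12.9375; y* = 3 + 0.75·111/7 = 14.8929.
Expenditure on x: 4·12.9375 = 51.75; share = 0.3317.

share on x = 0.3317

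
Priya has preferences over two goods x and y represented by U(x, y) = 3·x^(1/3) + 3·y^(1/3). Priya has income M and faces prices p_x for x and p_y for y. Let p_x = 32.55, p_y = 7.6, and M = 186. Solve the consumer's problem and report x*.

From the CES first-order condition, (y/x)^(2/3) = p_x/p_y.
Solve for the ratio: y/x = [p_x/p_y]^(1.5).
Substitute y = (y/x)·x into the budget: x* = M/(p_x + p_y·(y/x)).
Numerically y/x = 8.863517, so x* = 186/(32.55 + 7.6·8.863517) = 1.8616.

x* = 1.8616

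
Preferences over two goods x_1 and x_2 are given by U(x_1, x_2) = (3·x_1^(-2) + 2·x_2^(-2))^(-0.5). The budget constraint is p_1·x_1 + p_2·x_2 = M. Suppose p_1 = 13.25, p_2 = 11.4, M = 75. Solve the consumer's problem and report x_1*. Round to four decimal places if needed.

x_1* = 3.1618

From the CES first-order condition, (3/2)·(x_2/x_1)^(3) = p_1/p_2.
Hence x_2/x_1 = ((2/3)·p_1/p_2)^(1/(3)), i.e. raised to the 1/3 power.
Substitute x_2 = (x_2/x_1)·x_1 into the budget: x_1* = M/(p_1 + p_2·(x_2/x_1)).
Numerically x_2/x_1 = 0.918488, so x_1* = 75/(13.25 + 11.4·0.918488) = 3.1618.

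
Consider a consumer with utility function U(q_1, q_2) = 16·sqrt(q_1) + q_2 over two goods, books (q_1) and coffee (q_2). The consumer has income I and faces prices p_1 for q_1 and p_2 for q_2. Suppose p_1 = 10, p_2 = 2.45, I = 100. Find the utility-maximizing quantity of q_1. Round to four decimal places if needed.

Set MRS = p_1/p_2: 8·q_1^(−1/2) = p_1/p_2.
Solve: √q_1 = 8·p_2/p_1, so q_1*(p_1,p_2) = (8·p_2/p_1)², and q_2* = (I − p_1·q_1*)/p_2.
Plugging in: q_1* = (8·2.45/10)² = 3.8416.

q_1* = 3.8416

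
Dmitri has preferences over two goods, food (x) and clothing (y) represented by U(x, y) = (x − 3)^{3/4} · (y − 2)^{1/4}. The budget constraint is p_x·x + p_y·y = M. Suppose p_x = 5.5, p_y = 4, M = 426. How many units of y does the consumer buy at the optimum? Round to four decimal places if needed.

MRS = 3·(y−2)/(x−3). Tangency with p_x/p_y gives y−2 = (1/3)·(p_x/p_y)·(x−3).
Substituting into the budget: x* = 3 + 0.75·(M − 3·p_x − 2·p_y)/p_x, and y* = 2 + 0.25·(…)/p_y.
Discretionary income = 426 − 3·5.5 − 2·4 = 401.5; y* = 2 + 0.25·401.5/4 = 27.0938.

y* = 27.0938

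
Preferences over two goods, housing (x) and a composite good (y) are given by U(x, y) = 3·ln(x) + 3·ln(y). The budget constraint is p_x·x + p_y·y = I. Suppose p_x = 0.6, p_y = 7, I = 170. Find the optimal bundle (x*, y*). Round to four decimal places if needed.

x* = 141.6667, y* = 12.1429

MU_x/MU_y = (3·y)/(3·x); tangency sets this equal to p_x/p_y.
So 3·p_y·y = 3·p_x·x; combined with the budget, a share 0.5 of income goes to x.
Demand: x*(p_x,p_y,I) = 0.5·I/p_x and y* = 0.5·I/p_y.
At p_x=0.6, p_y=7, I=170: x* = 0.5·170/0.6 = 141.6667, y* = 12.1429.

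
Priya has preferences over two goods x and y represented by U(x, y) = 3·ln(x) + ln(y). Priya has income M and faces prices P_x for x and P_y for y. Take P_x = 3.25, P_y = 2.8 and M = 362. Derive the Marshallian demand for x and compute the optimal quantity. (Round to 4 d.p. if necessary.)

x* = 83.5385

Demand: x*(P_x,P_y,M) = 0.75·M/P_x and y* = 0.25·M/P_y.
At P_x=3.25, P_y=2.8, M=362: x* = 0.75·362/3.25 = 83.5385.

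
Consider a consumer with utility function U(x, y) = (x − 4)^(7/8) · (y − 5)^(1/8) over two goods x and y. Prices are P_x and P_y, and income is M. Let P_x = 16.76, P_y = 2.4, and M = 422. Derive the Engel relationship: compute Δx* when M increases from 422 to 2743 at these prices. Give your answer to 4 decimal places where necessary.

Δx* = 121.1739

Discretionary income = 422 − 4·16.76 − 5·2.4 = 342.96; x* = 4 + 0.875·342.96/16.76 = 21.9051.
At M' = 2743: x* = 143.0791. Change: 143.0791 − 21.9051 = 121.1739.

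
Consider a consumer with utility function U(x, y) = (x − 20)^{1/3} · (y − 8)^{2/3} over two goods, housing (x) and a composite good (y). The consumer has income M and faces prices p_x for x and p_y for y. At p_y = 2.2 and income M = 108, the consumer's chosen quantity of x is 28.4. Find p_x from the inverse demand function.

p_x = 2

This is Cobb-Douglas in (x−20, y−8): tangency gives 1/3·p_y·(y−8) = 2/3·p_x·(x−20).
Substituting into the budget: x* = 20 + 1/3·(M − 20·p_x − 8·p_y)/p_x, and y* = 8 + 2/3·(…)/p_y.
Set x* = 28.4 in the demand function and solve for p_x: p_x = 2.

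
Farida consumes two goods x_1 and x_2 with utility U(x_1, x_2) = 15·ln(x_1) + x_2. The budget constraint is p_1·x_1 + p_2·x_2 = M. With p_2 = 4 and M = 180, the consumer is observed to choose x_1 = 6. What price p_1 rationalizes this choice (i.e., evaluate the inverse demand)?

p_1 = 10

MU_x_1 = 15/x_1, MU_x_2 = 1. Tangency: 15/x_1 = p_1/p_2.
So x_1*(p_1,p_2) = 15·p_2/p_1, independent of income; and x_2* = (M − 15·p_2)/p_2.
Set x_1* = 6 in the demand function and solve for p_1: p_1 = 10.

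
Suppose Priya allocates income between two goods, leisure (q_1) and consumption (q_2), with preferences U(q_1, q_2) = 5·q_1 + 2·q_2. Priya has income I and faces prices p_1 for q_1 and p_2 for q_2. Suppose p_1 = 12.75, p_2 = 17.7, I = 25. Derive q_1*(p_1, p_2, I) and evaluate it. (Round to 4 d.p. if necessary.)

Perfect substitutes: compare marginal utility per dollar. 5/p_1 vs 2/p_2 → 0.3922 vs 0.113.
q_1 gives more utility per dollar, so spend all income on q_1: q_1* = I/p_1, q_2* = 0.
Numerically: q_1* = 1.9608, q_2* = 0.

q_1* = 1.9608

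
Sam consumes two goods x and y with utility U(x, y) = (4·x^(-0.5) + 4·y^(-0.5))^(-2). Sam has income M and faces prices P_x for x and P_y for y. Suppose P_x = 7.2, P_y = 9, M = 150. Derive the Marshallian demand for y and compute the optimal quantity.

y* = 8.6431

MU_x ∝ 4·x^(-1.5), MU_y ∝ 4·y^(-1.5), so MRS = (y/x)^(1.5) = P_x/P_y.
Solve for the ratio: y/x = [P_x/P_y]^(2/3).
Substitute y = (y/x)·x into the budget: x* = M/(P_x + P_y·(y/x)).
Numerically y/x = 0.861774, so x* = 150/(7.2 + 9·0.861774) = 10.0294 and y* = 0.861774·10.0294 = 8.6431.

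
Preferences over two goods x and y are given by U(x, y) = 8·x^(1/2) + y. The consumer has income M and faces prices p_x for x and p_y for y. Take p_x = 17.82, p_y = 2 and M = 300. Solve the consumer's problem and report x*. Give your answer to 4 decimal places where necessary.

MU_x = 4/√x, MU_y = 1. Tangency: 4/√x = p_x/p_y.
Thus x* = (4·p_y/p_x)² — independent of M — with the rest of income spent on y.
Plugging in: x* = (4·2/17.82)² = 0.2015.

x* = 0.2015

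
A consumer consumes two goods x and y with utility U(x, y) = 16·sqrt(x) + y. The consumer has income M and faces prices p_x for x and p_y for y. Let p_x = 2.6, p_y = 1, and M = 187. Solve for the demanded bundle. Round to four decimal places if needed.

x* = 9.4675, y* = 162.3846

Set MRS = p_x/p_y: 8·x^(−1/2) = p_x/p_y.
Thus x* = (8·p_y/p_x)² — independent of M — with the rest of income spent on y.
Plugging in: x* = (8·1/2.6)² = 9.4675, y* = 162.3846.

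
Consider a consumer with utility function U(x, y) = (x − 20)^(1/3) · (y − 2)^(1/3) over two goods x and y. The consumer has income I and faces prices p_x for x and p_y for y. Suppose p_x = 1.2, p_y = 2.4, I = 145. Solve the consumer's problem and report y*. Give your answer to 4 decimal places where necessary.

y* = 26.2083

Let x' = x−20, y' = y−2. MRS = y'/x' = p_x/p_y.
Substituting into the budget: x* = 20 + 0.5·(I − 20·p_x − 2·p_y)/p_x, and y* = 2 + 0.5·(…)/p_y.
Discretionary income = 145 − 20·1.2 − 2·2.4 = 116.2; y* = 2 + 0.5·116.2/2.4 = 26.2083.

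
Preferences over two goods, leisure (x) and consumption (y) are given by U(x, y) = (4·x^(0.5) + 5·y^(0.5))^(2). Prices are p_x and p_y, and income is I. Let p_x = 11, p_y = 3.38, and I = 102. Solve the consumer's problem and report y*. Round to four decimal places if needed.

y* = 25.2182

With the ratio pinned down, the budget gives x* = I/(p_x + p_y·(y/x)) and y* = (y/x)·x*.
Numerically y/x = 16.549009, so x* = 102/(11 + 3.38·16.549009) = 1.5239 and y* = 16.549009·1.5239 = 25.2182.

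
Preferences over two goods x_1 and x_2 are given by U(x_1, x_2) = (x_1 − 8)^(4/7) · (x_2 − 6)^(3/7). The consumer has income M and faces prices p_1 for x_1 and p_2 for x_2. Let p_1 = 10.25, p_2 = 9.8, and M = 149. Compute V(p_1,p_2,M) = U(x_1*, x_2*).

This is Cobb-Douglas in (x_1−8, x_2−6): tangency gives 4/7·p_2·(x_2−6) = 3/7·p_1·(x_1−8).
After buying the subsistence bundle (8, 6), a share 4/7 of the remaining income goes to x_1: x_1* = 8 + 4/7·(M − 8p_1 − 6p_2)/p_1.
Discretionary income = 149 − 8·10.25 − 6·9.8 = 8.2; x_1* = 8 + 4/7·8.2/10.25 = 8.4571; x_2* = 6 + 3/7·8.2/9.8 = 6.3586.
Utility at the optimum: U(8.4571, 6.3586) = 0.412.

V = 0.412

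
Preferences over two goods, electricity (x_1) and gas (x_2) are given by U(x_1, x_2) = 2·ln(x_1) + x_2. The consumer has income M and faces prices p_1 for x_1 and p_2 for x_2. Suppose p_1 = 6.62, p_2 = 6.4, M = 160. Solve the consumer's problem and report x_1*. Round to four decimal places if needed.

MU_x_1 = 2/x_1, MU_x_2 = 1. Tangency: 2/x_1 = p_1/p_2.
So x_1*(p_1,p_2) = 2·p_2/p_1, independent of income; and x_2* = (M − 2·p_2)/p_2.
At the given prices: x_1* = 2·6.4/6.62 = 1.9335.

x_1* = 1.9335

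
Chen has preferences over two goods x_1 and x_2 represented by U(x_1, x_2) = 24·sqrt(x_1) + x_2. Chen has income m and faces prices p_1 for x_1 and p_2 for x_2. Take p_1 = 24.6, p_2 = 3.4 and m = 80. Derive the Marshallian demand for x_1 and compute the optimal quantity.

Utility is quasi-linear in x_2; the FOC for x_1 is 12/√x_1 = p_1/p_2.
Thus x_1* = (12·p_2/p_1)² — independent of m — with the rest of income spent on x_2.
Plugging in: x_1* = (12·3.4/24.6)² = 2.7507.

x_1* = 2.7507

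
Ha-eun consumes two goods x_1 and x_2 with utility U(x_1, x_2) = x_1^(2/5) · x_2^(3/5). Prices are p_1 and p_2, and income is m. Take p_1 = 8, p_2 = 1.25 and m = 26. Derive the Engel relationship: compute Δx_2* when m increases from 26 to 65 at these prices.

Δx_2* = 18.72

Tangency: MRS = (2/3)·x_2/x_1 = p_1/p_2.
Rearranging, p_2·x_2 = (3/2)·p_1·x_1. Substituting into the budget gives p_1·x_1·(1 + (3/2)) = m.
Demand: x_1*(p_1,p_2,m) = 0.4·m/p_1 and x_2* = 0.6·m/p_2.
At p_1=8, p_2=1.25, m=26: x_2* = 0.6·26/1.25 = 12.48.
At m' = 65: x_2* = 31.2. Change: 31.2 − 12.48 = 18.72.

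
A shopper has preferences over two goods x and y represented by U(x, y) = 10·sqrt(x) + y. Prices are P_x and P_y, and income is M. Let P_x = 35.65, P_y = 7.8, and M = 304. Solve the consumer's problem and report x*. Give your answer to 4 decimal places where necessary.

Utility is quasi-linear in y; the FOC for x is 5/√x = P_x/P_y.
Solve: √x = 5·P_y/P_x, so x*(P_x,P_y) = (5·P_y/P_x)², and y* = (M − P_x·x*)/P_y.
Plugging in: x* = (5·7.8/35.65)² = 1.1968.

x* = 1.1968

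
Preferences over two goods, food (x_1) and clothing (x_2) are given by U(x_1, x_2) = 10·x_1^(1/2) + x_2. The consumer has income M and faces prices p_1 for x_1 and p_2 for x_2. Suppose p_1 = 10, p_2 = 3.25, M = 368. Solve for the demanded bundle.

Set MRS = p_1/p_2: 5·x_1^(−1/2) = p_1/p_2.
Solve: √x_1 = 5·p_2/p_1, so x_1*(p_1,p_2) = (5·p_2/p_1)², and x_2* = (M − p_1·x_1*)/p_2.
Plugging in: x_1* = (5·3.25/10)² = 2.6406, x_2* = 105.1058.

x_1* = 2.6406, x_2* = 105.1058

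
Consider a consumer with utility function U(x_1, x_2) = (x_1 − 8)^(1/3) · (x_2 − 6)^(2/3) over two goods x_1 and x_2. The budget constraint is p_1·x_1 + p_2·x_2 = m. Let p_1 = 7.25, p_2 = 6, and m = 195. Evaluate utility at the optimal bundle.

Let x_1' = x_1−8, x_2' = x_2−6. MRS = (1/2)·x_2'/x_1' = p_1/p_2.
After buying the subsistence bundle (8, 6), a share 1/3 of the remaining income goes to x_1: x_1* = 8 + 1/3·(m − 8p_1 − 6p_2)/p_1.
Discretionary income = 195 − 8·7.25 − 6·6 = 101; x_1* = 8 + 1/3·101/7.25 = 12.6437; x_2* = 6 + 2/3·101/6 = 17.2222.
Utility at the optimum: U(12.6437, 17.2222) = 8.3626.

V = 8.3626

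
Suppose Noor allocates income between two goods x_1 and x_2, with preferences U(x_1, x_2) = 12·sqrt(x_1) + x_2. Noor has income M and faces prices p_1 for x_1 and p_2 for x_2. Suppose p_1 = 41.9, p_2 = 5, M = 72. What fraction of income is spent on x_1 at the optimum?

Set MRS = p_1/p_2: 6·x_1^(−1/2) = p_1/p_2.
Solve: √x_1 = 6·p_2/p_1, so x_1*(p_1,p_2) = (6·p_2/p_1)², and x_2* = (M − p_1·x_1*)/p_2.
Plugging in: x_1* = (6·5/41.9)² = 0.5126, x_2* = 10.1041.
Expenditure on x_1: 41.9·0.5126 = 21.4797; share = 0.2983.

share on x_1 = 0.2983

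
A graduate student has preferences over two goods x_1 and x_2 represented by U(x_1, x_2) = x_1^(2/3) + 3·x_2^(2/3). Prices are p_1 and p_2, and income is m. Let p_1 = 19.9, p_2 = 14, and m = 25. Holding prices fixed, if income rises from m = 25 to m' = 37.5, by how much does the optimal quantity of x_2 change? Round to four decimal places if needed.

Δx_2* = 0.8768

From the CES first-order condition, (1/3)·(x_2/x_1)^(1/3) = p_1/p_2.
Hence x_2/x_1 = (3·p_1/p_2)^(1/(1/3)), i.e. raised to the 3 power.
With the ratio pinned down, the budget gives x_1* = m/(p_1 + p_2·(x_2/x_1)) and x_2* = (x_2/x_1)·x_1*.
Numerically x_2/x_1 = 77.542337, so x_1* = 25/(19.9 + 14·77.542337) = 0.0226 and x_2* = 77.542337·0.0226 = 1.7536.
At m' = 37.5: x_2* = 2.6304. Change: 2.6304 − 1.7536 = 0.8768.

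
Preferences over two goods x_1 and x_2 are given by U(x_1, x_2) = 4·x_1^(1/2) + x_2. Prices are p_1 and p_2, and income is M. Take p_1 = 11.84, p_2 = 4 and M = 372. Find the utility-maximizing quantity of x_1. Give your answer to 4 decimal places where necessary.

Utility is quasi-linear in x_2; the FOC for x_1 is 2/√x_1 = p_1/p_2.
Solve: √x_1 = 2·p_2/p_1, so x_1*(p_1,p_2) = (2·p_2/p_1)², and x_2* = (M − p_1·x_1*)/p_2.
Plugging in: x_1* = (2·4/11.84)² = 0.4565.

x_1* = 0.4565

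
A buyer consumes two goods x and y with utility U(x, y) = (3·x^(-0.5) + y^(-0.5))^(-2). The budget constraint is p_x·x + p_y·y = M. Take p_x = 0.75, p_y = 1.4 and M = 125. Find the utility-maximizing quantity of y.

y* = 33.1995

MRS = MU_x/MU_y = 3·(y/x)^(1.5). Set equal to p_x/p_y.
Hence y/x = ((1/3)·p_x/p_y)^(1/(1.5)), i.e. raised to the 2/3 power.
Substitute y = (y/x)·x into the budget: x* = M/(p_x + p_y·(y/x)).
Numerically y/x = 0.317109, so x* = 125/(0.75 + 1.4·0.317109) = 104.6943 and y* = 0.317109·104.6943 = 33.1995.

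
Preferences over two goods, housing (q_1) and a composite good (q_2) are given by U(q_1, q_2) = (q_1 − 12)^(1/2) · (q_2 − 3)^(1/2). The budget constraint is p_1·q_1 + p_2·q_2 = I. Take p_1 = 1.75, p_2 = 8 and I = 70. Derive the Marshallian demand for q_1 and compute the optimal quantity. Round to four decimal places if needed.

q_1* = 19.1429

This is Cobb-Douglas in (q_1−12, q_2−3): tangency gives 0.5·p_2·(q_2−3) = 0.5·p_1·(q_1−12).
Substituting into the budget: q_1* = 12 + 0.5·(I − 12·p_1 − 3·p_2)/p_1, and q_2* = 3 + 0.5·(…)/p_2.
Discretionary income = 70 − 12·1.75 − 3·8 = 25; q_1* = 12 + 0.5·25/1.75 = 19.1429.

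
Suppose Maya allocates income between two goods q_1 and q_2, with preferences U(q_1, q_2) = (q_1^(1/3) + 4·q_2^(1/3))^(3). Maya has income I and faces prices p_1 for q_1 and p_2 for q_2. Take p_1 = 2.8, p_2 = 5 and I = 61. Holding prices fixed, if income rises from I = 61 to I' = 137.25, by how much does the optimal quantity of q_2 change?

Substitute q_2 = (q_2/q_1)·q_1 into the budget: q_1* = I/(p_1 + p_2·(q_2/q_1)).
Numerically q_2/q_1 = 3.352525, so q_1* = 61/(2.8 + 5·3.352525) = 3.1182 and q_2* = 3.352525·3.1182 = 10.4538.
At I' = 137.25: q_2* = 23.5211. Change: 23.5211 − 10.4538 = 13.0673.

Δq_2* = 13.0673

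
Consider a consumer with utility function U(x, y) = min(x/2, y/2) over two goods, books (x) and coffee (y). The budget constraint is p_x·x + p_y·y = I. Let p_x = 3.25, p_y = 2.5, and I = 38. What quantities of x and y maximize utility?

Leontief preferences: the optimum is at the kink where x/2 = y/2, i.e. y = x.
Budget: p_x·x + p_y·x = I, so (2·p_x + 2·p_y)·x = 2·I.
Demand: x*(p_x,p_y,I) = 2·I/(2·p_x + 2·p_y), y* = 2·I/(2·p_x + 2·p_y).
Here 2·3.25 + 2·2.5 = 11.5, giving x* = 6.6087 and y* = 6.6087.

x* = 6.6087, y* = 6.6087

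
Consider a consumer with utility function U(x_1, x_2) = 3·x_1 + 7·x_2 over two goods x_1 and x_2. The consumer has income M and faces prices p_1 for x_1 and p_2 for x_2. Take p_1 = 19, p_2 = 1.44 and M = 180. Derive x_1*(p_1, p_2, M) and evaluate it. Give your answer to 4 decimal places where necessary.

x_1* = 0

Linear utility — the consumer picks whichever good has higher MU/price: 3/19 = 0.1579 vs 7/1.44 = 4.8611.
x_2 gives more utility per dollar, so spend all income on x_2: x_2* = M/p_2, x_1* = 0.
Numerically: x_1* = 0, x_2* = 125.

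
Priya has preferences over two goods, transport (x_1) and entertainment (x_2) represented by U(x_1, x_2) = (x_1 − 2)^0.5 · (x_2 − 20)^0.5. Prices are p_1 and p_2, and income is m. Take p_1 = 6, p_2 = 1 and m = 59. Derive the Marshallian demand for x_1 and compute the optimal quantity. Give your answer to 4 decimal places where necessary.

This is Cobb-Douglas in (x_1−2, x_2−20): tangency gives 0.5·p_2·(x_2−20) = 0.5·p_1·(x_1−2).
After buying the subsistence bundle (2, 20), a share 0.5 of the remaining income goes to x_1: x_1* = 2 + 0.5·(m − 2p_1 − 20p_2)/p_1.
Discretionary income = 59 − 2·6 − 20·1 = 27; x_1* = 2 + 0.5·27/6 = 4.25.

x_1* = 4.25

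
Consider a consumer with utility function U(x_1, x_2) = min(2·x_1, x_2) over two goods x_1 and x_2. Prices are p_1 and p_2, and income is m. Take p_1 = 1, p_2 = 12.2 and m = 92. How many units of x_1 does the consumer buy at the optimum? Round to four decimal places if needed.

x_1* = 3.622

Leontief preferences: the optimum is at the kink where x_1/1 = x_2/2, i.e. x_2 = 2·x_1.
Budget: p_1·x_1 + p_2·2·x_1 = m, so (p_1 + 2·p_2)·x_1 = m.
Demand: x_1*(p_1,p_2,m) = m/(p_1 + 2·p_2), x_2* = 2·m/(p_1 + 2·p_2).
Here 1 + 2·12.2 = 25.4, giving x_1* = 3.622.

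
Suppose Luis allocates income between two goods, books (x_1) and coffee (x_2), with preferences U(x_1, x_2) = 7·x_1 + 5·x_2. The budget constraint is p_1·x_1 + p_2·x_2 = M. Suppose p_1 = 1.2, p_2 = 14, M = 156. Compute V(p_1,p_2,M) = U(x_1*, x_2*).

V = 910

Perfect substitutes: compare marginal utility per dollar. 7/p_1 vs 5/p_2 → 5.8333 vs 0.3571.
x_1 gives more utility per dollar, so spend all income on x_1: x_1* = M/p_1, x_2* = 0.
Numerically: x_1* = 130, x_2* = 0.
Utility at the optimum: U(130, 0) = 910.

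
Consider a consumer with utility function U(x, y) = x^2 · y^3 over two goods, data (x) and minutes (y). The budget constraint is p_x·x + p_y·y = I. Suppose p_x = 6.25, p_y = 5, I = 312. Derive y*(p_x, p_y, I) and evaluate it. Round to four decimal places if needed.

Demand: x*(p_x,p_y,I) = 0.4·I/p_x and y* = 0.6·I/p_y.
At p_x=6.25, p_y=5, I=312: y* = 0.6·312/5 = 37.44.

y* = 37.44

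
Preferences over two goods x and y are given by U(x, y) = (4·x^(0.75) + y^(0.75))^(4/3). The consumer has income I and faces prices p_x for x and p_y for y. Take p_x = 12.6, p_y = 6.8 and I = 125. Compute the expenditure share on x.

share on x = 0.9758

Numerically y/x = 0.046048, so x* = 125/(12.6 + 6.8·0.046048) = 9.6801 and y* = 0.046048·9.6801 = 0.4457.
Expenditure on x: 12.6·9.6801 = 121.9689; share = 0.9758.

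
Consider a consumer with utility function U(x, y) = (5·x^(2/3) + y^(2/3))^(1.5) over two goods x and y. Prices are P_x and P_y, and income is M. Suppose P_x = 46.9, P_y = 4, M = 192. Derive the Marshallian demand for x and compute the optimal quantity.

x* = 1.9496

MRS = MU_x/MU_y = 5·(y/x)^(1/3). Set equal to P_x/P_y.
Solve for the ratio: y/x = [(1/5)·P_x/P_y]^(3).
With the ratio pinned down, the budget gives x* = M/(P_x + P_y·(y/x)) and y* = (y/x)·x*.
Numerically y/x = 12.895214, so x* = 192/(46.9 + 4·12.895214) = 1.9496.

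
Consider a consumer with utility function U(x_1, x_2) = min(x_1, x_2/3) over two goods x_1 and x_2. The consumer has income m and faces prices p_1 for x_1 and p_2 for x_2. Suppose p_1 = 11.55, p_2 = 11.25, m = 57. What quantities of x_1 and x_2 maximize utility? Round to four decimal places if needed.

x_1* = 1.2583, x_2* = 3.7748

Here 11.55 + 3·11.25 = 45.3, giving x_1* = 1.2583 and x_2* = 3.7748.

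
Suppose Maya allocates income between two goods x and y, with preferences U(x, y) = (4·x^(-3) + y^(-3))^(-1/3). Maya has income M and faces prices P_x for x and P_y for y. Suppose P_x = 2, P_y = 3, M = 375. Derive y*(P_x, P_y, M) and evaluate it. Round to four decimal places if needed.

MRS = MU_x/MU_y = 4·(y/x)^(4). Set equal to P_x/P_y.
Hence y/x = ((1/4)·P_x/P_y)^(1/(4)), i.e. raised to the 0.25 power.
Substitute y = (y/x)·x into the budget: x* = M/(P_x + P_y·(y/x)).
Numerically y/x = 0.638943, so x* = 375/(2 + 3·0.638943) = 95.7407 and y* = 0.638943·95.7407 = 61.1729.

y* = 61.1729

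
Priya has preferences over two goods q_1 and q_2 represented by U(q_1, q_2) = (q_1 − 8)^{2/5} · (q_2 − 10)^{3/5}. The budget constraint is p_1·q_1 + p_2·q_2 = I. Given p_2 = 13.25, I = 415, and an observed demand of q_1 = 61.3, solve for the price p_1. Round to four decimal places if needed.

This is Cobb-Douglas in (q_1−8, q_2−10): tangency gives 0.4·p_2·(q_2−10) = 0.6·p_1·(q_1−8).
After buying the subsistence bundle (8, 10), a share 0.4 of the remaining income goes to q_1: q_1* = 8 + 0.4·(I − 8p_1 − 10p_2)/p_1.
Set q_1* = 61.3 in the demand function and solve for p_1: p_1 = 2.

p_1 = 2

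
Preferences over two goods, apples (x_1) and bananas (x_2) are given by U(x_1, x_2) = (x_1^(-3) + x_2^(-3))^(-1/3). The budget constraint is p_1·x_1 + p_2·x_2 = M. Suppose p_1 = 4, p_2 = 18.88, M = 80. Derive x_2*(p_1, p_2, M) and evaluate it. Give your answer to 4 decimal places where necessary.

With the ratio pinned down, the budget gives x_1* = M/(p_1 + p_2·(x_2/x_1)) and x_2* = (x_2/x_1)·x_1*.
Numerically x_2/x_1 = 0.678445, so x_1* = 80/(4 + 18.88·0.678445) = 4.7593 and x_2* = 0.678445·4.7593 = 3.229.

x_2* = 3.229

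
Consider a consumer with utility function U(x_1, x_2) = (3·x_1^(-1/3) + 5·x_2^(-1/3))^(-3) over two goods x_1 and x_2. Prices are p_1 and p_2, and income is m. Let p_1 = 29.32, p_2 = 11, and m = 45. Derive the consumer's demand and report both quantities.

x_1* = 0.7145, x_2* = 2.1864

Substitute x_2 = (x_2/x_1)·x_1 into the budget: x_1* = m/(p_1 + p_2·(x_2/x_1)).
Numerically x_2/x_1 = 3.059955, so x_1* = 45/(29.32 + 11·3.059955) = 0.7145 and x_2* = 3.059955·0.7145 = 2.1864.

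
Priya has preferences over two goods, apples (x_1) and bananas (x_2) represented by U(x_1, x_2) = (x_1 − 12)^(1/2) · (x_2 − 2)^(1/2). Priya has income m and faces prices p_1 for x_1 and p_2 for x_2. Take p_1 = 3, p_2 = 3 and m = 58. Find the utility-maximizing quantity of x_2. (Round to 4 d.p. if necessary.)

Let x_1' = x_1−12, x_2' = x_2−2. MRS = x_2'/x_1' = p_1/p_2.
After buying the subsistence bundle (12, 2), a share 0.5 of the remaining income goes to x_1: x_1* = 12 + 0.5·(m − 12p_1 − 2p_2)/p_1.
Discretionary income = 58 − 12·3 − 2·3 = 16; x_2* = 2 + 0.5·16/3 = 4.6667.

x_2* = 4.6667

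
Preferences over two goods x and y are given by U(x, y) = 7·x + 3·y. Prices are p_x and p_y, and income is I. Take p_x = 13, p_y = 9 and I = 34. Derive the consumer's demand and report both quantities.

Perfect substitutes: compare marginal utility per dollar. 7/p_x vs 3/p_y → 0.5385 vs 0.3333.
x gives more utility per dollar, so spend all income on x: x* = I/p_x, y* = 0.
Numerically: x* = 2.6154, y* = 0.

x* = 2.6154, y* = 0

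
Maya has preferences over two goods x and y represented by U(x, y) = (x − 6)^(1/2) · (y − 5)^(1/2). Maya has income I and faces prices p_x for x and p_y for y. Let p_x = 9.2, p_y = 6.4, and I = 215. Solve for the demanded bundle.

x* = 12.9457, y* = 14.9844

Substituting into the budget: x* = 6 + 0.5·(I − 6·p_x − 5·p_y)/p_x, and y* = 5 + 0.5·(…)/p_y.
Discretionary income = 215 − 6·9.2 − 5·6.4 = 127.8; x* = 6 + 0.5·127.8/9.2 = 12.9457; y* = 5 + 0.5·127.8/6.4 = 14.9844.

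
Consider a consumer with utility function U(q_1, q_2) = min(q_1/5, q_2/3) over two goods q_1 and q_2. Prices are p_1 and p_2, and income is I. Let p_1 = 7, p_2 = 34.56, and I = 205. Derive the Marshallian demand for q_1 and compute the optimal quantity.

Demand: q_1*(p_1,p_2,I) = 5·I/(5·p_1 + 3·p_2), q_2* = 3·I/(5·p_1 + 3·p_2).
Here 5·7 + 3·34.56 = 138.68, giving q_1* = 7.3911.

q_1* = 7.3911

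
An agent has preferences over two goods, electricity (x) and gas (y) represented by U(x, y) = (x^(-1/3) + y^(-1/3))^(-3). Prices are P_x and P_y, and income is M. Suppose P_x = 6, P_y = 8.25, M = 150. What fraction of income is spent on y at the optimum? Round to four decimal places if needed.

MRS = MU_x/MU_y = (y/x)^(4/3). Set equal to P_x/P_y.
Solve for the ratio: y/x = [P_x/P_y]^(0.75).
With the ratio pinned down, the budget gives x* = M/(P_x + P_y·(y/x)) and y* = (y/x)·x*.
Numerically y/x = 0.787541, so x* = 150/(6 + 8.25·0.787541) = 12.0027 and y* = 0.787541·12.0027 = 9.4526.
Expenditure on y: 8.25·9.4526 = 77.9839; share = 0.5199.

share on y = 0.5199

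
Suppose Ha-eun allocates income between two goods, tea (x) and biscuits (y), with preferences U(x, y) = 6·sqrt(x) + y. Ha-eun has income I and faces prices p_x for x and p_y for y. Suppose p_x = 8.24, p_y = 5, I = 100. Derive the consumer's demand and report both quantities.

x* = 3.3138, y* = 14.5388

Plugging in: x* = (3·5/8.24)² = 3.3138, y* = 14.5388.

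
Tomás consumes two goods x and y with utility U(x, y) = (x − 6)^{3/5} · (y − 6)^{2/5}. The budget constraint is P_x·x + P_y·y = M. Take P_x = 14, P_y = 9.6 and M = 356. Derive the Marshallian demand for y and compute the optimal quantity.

This is Cobb-Douglas in (x−6, y−6): tangency gives 0.6·P_y·(y−6) = 0.4·P_x·(x−6).
Substituting into the budget: x* = 6 + 0.6·(M − 6·P_x − 6·P_y)/P_x, and y* = 6 + 0.4·(…)/P_y.
Discretionary income = 356 − 6·14 − 6·9.6 = 214.4; y* = 6 + 0.4·214.4/9.6 = 14.9333.

y* = 14.9333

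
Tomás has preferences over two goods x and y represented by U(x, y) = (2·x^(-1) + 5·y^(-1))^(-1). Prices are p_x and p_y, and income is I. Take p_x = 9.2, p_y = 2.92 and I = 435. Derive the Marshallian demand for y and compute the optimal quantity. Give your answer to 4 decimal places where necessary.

With the ratio pinned down, the budget gives x* = I/(p_x + p_y·(y/x)) and y* = (y/x)·x*.
Numerically y/x = 2.806548, so x* = 435/(9.2 + 2.92·2.806548) = 25.007 and y* = 2.806548·25.007 = 70.1834.

y* = 70.1834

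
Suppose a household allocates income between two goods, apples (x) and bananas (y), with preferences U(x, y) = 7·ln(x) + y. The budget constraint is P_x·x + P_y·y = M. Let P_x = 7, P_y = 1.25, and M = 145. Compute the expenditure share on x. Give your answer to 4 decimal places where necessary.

Set MRS = P_x/P_y: (7/x)/1 = P_x/P_y.
So x*(P_x,P_y) = 7·P_y/P_x, independent of income; and y* = (M − 7·P_y)/P_y.
At the given prices: x* = 7·1.25/7 = 1.25, and y* = 109.
Expenditure on x: 7·1.25 = 8.75; share = 0.0603.

share on x = 0.0603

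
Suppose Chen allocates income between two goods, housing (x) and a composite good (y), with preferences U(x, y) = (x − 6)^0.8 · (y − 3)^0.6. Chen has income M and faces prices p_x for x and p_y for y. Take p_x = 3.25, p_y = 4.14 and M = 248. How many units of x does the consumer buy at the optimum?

x* = 43.9921

Let x' = x−6, y' = y−3. MRS = (4/3)·y'/x' = p_x/p_y.
Substituting into the budget: x* = 6 + 4/7·(M − 6·p_x − 3·p_y)/p_x, and y* = 3 + 3/7·(…)/p_y.
Discretionary income = 248 − 6·3.25 − 3·4.14 = 216.08; x* = 6 + 4/7·216.08/3.25 = 43.9921.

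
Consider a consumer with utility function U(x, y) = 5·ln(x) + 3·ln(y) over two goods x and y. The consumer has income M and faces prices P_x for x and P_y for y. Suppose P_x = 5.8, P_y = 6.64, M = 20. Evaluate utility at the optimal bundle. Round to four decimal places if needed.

At P_x=5.8, P_y=6.64, M=20: x* = 0.625·20/5.8 = 2.1552, y* = 1.1295.
Utility at the optimum: U(2.1552, 1.1295) = 4.2047.

V = 4.2047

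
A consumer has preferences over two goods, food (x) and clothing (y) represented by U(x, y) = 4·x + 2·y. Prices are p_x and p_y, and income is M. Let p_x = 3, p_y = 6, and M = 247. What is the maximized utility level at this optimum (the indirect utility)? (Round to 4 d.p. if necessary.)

Linear utility — the consumer picks whichever good has higher MU/price: 4/3 = 1.3333 vs 2/6 = 0.3333.
x gives more utility per dollar, so spend all income on x: x* = M/p_x, y* = 0.
Numerically: x* = 82.3333, y* = 0.
Utility at the optimum: U(82.3333, 0) = 329.3333.

V = 329.3333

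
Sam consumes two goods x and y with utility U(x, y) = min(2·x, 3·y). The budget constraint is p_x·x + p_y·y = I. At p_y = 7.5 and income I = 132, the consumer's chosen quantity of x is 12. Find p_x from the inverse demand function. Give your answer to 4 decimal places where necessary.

With perfect complements, no substitution: consume in ratio x:y = 3:2.
Budget: p_x·x + p_y·(2/3)·x = I, so (3·p_x + 2·p_y)·x = 3·I.
Demand: x*(p_x,p_y,I) = 3·I/(3·p_x + 2·p_y), y* = 2·I/(3·p_x + 2·p_y).
Set x* = 12 in the demand function and solve for p_x: p_x = 6.

p_x = 6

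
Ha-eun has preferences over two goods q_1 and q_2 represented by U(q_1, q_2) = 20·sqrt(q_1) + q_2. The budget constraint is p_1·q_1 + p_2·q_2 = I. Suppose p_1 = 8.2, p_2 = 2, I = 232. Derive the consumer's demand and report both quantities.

q_1* = 5.9488, q_2* = 91.6098

Solve: √q_1 = 10·p_2/p_1, so q_1*(p_1,p_2) = (10·p_2/p_1)², and q_2* = (I − p_1·q_1*)/p_2.
Plugging in: q_1* = (10·2/8.2)² = 5.9488, q_2* = 91.6098.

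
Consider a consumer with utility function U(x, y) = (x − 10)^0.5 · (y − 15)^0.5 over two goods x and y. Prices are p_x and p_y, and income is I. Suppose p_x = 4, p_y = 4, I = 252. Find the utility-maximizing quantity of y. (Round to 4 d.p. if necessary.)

Substituting into the budget: x* = 10 + 0.5·(I − 10·p_x − 15·p_y)/p_x, and y* = 15 + 0.5·(…)/p_y.
Discretionary income = 252 − 10·4 − 15·4 = 152; y* = 15 + 0.5·152/4 = 34.

y* = 34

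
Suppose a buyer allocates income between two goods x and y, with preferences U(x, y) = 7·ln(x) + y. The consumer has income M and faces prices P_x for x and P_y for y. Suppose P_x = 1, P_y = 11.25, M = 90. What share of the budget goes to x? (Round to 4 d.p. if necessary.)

Set MRS = P_x/P_y: (7/x)/1 = P_x/P_y.
So x*(P_x,P_y) = 7·P_y/P_x, independent of income; and y* = (M − 7·P_y)/P_y.
At the given prices: x* = 7·11.25/1 = 78.75, and y* = 1.
Expenditure on x: 1·78.75 = 78.75; share = 0.875.

share on x = 0.875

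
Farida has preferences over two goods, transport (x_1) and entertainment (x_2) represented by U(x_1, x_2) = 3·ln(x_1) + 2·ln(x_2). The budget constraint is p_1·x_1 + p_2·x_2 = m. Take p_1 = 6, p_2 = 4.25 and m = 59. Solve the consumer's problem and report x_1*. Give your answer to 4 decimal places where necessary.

Tangency: MRS = (3/2)·x_2/x_1 = p_1/p_2.
So 3·p_2·x_2 = 2·p_1·x_1; combined with the budget, a share 0.6 of income goes to x_1.
Demand: x_1*(p_1,p_2,m) = 0.6·m/p_1 and x_2* = 0.4·m/p_2.
At p_1=6, p_2=4.25, m=59: x_1* = 0.6·59/6 = 5.9.

x_1* = 5.9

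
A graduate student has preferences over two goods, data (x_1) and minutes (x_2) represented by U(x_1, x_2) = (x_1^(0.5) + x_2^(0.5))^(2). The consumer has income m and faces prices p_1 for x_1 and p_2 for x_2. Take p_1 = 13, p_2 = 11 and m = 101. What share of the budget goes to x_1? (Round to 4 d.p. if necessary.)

Substitute x_2 = (x_2/x_1)·x_1 into the budget: x_1* = m/(p_1 + p_2·(x_2/x_1)).
Numerically x_2/x_1 = 1.396694, so x_1* = 101/(13 + 11·1.396694) = 3.5609 and x_2* = 1.396694·3.5609 = 4.9735.
Expenditure on x_1: 13·3.5609 = 46.2917; share = 0.4583.

share on x_1 = 0.4583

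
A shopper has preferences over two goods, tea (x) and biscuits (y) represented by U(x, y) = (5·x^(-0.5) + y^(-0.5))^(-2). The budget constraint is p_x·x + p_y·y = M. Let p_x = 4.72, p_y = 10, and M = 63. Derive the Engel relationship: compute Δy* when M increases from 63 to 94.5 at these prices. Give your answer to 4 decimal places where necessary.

MRS = MU_x/MU_y = 5·(y/x)^(1.5). Set equal to p_x/p_y.
Solve for the ratio: y/x = [(1/5)·p_x/p_y]^(2/3).
With the ratio pinned down, the budget gives x* = M/(p_x + p_y·(y/x)) and y* = (y/x)·x*.
Numerically y/x = 0.207323, so x* = 63/(4.72 + 10·0.207323) = 9.2739 and y* = 0.207323·9.2739 = 1.9227.
At M' = 94.5: y* = 2.8841. Change: 2.8841 − 1.9227 = 0.9614.

Δy* = 0.9614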